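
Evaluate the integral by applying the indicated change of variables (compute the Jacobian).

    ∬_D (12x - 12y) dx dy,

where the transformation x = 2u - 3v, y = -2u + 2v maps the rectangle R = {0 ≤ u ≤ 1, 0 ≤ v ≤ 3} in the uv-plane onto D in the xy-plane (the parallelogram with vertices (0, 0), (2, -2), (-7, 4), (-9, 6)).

Compute the Jacobian determinant of (x, y) with respect to (u, v):

    ∂(x,y)/∂(u,v) = | 2  -3 | = (2)(2) - (-3)(-2) = -2.
                   | -2  2 |

Its absolute value is |J| = 2 (the area scaling factor).

Substituting x = 2u - 3v, y = -2u + 2v into the integrand,

    12x - 12y → 48u - 60v,

so the integral becomes

    ∬_R (48u - 60v) · |J| du dv = ∫_0^1 ∫_0^3 (96u - 120v) dv du.

Inner (v): 288u - 540.
Outer (u): -396.

Therefore ∬_D (12x - 12y) dx dy = -396.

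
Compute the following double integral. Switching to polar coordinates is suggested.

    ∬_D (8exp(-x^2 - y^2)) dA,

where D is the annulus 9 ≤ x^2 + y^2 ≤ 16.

The region D is 3 ≤ r ≤ 4, 0 ≤ θ ≤ 2π in polar coordinates, where x = r cos(θ), y = r sin(θ), and dA = r dr dθ.

Under the substitution, the integrand becomes 8exp(-r^2), so

    ∬_D (8exp(-x^2 - y^2)) dA = ∫_{0}^{2π} ∫_{3}^{4} (8exp(-r^2)) · r dr dθ.

Inner integral (in r): ∫_{3}^{4} (8exp(-r^2)) · r dr = -(4 - 4exp(7))exp(-16).

Outer integral (in θ): ∫_{0}^{2π} (-(4 - 4exp(7))exp(-16)) dθ = -8π (1 - exp(7))exp(-16).

Therefore ∬_D (8exp(-x^2 - y^2)) dA = -8π (1 - exp(7))exp(-16).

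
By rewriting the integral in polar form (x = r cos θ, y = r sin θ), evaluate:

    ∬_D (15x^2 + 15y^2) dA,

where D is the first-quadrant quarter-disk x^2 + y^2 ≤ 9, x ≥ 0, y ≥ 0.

The region D is 0 ≤ r ≤ 3, 0 ≤ θ ≤ π/2 in polar coordinates, where x = r cos(θ), y = r sin(θ), and dA = r dr dθ.

Under the substitution, the integrand becomes 15r^2, so

    ∬_D (15x^2 + 15y^2) dA = ∫_{0}^{π/2} ∫_{0}^{3} (15r^2) · r dr dθ.

Inner integral (in r): ∫_{0}^{3} (15r^2) · r dr = 1215/4.

Outer integral (in θ): ∫_{0}^{π/2} (1215/4) dθ = 1215π/8.

Therefore ∬_D (15x^2 + 15y^2) dA = 1215π/8.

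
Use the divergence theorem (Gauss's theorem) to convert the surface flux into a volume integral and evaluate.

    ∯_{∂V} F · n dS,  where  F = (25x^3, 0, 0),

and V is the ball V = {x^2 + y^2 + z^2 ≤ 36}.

By the divergence theorem,

    ∯_{∂V} F · n dS = ∭_V (∇ · F) dV.

Compute the divergence:
    ∇ · F = ∂F_x/∂x + ∂F_y/∂y + ∂F_z/∂z = 75x^2 + 0 + 0 = 75x^2.

In spherical coordinates, x = ρ sin(φ) cos(θ), y = ρ sin(φ) sin(θ), z = ρ cos(φ), dV = ρ^2 sin(φ) dρ dφ dθ, with 0 ≤ ρ ≤ 6, 0 ≤ φ ≤ π, 0 ≤ θ ≤ 2π.

The integrand, after substitution and multiplying by the volume element, becomes (75ρ^2sin(φ)^2cos(θ)^2) · ρ^2 sin(φ), so

    ∭_V (∇·F) dV = ∫_0^{2π} ∫_0^{π} ∫_0^{6} (75ρ^2sin(φ)^2cos(θ)^2) · ρ^2 sin(φ) dρ dφ dθ.

Inner (ρ from 0 to 6): 116640sin(φ)^3cos(θ)^2.
Middle (φ from 0 to π): 155520cos(θ)^2.
Outer (θ from 0 to 2π): 155520π.

Therefore ∯_{∂V} F · n dS = 155520π.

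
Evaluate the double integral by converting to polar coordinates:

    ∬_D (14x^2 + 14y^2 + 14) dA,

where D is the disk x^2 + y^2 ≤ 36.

The region D is 0 ≤ r ≤ 6, 0 ≤ θ ≤ 2π in polar coordinates, where x = r cos(θ), y = r sin(θ), and dA = r dr dθ.

Under the substitution, the integrand becomes 14r^2 + 14, so

    ∬_D (14x^2 + 14y^2 + 14) dA = ∫_{0}^{2π} ∫_{0}^{6} (14r^2 + 14) · r dr dθ.

Inner integral (in r): ∫_{0}^{6} (14r^2 + 14) · r dr = 4788.

Outer integral (in θ): ∫_{0}^{2π} (4788) dθ = 9576π.

Therefore ∬_D (14x^2 + 14y^2 + 14) dA = 9576π.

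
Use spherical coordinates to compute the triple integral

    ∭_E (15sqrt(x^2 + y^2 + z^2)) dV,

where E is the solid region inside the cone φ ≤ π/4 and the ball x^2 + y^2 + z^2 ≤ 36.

In spherical coordinates, x = ρ sin(φ) cos(θ), y = ρ sin(φ) sin(θ), z = ρ cos(φ), and dV = ρ^2 sin(φ) dρ dφ dθ.

The integrand becomes 15ρ, so

    ∭_E (15sqrt(x^2 + y^2 + z^2)) dV = ∫_{0}^{2π} ∫_{0}^{π/4} ∫_{0}^{6} (15ρ) · ρ^2 sin(φ) dρ dφ dθ.

Inner (ρ): 4860sin(φ).
Middle (φ): 4860 - 2430sqrt(2).
Outer (θ): 4860π (2 - sqrt(2)).

Therefore the triple integral equals 4860π (2 - sqrt(2)).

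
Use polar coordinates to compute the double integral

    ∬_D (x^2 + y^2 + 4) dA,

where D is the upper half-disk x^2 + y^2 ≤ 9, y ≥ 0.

The region D is 0 ≤ r ≤ 3, 0 ≤ θ ≤ π in polar coordinates, where x = r cos(θ), y = r sin(θ), and dA = r dr dθ.

Under the substitution, the integrand becomes r^2 + 4, so

    ∬_D (x^2 + y^2 + 4) dA = ∫_{0}^{π} ∫_{0}^{3} (r^2 + 4) · r dr dθ.

Inner integral (in r): ∫_{0}^{3} (r^2 + 4) · r dr = 153/4.

Outer integral (in θ): ∫_{0}^{π} (153/4) dθ = 153π/4.

Therefore ∬_D (x^2 + y^2 + 4) dA = 153π/4.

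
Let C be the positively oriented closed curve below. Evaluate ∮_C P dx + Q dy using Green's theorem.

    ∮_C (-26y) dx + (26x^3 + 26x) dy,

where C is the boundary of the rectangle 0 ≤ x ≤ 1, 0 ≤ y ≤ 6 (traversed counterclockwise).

Green's theorem converts the closed line integral into a double integral over the enclosed region D:

    ∮_C P dx + Q dy = ∬_D (∂Q/∂x - ∂P/∂y) dA.

Here P = -26y, Q = 26x^3 + 26x, so

    ∂Q/∂x = 78x^2 + 26,    ∂P/∂y = -26,
    ∂Q/∂x - ∂P/∂y = 78x^2 + 52.

D is the region 0 ≤ x ≤ 1, 0 ≤ y ≤ 6. Evaluating the double integral:

    ∬_D (78x^2 + 52) dA = ∫_0^{1} ∫_0^{6} (78x^2 + 52) dy dx.

Inner (y from 0 to 6): 468x^2 + 312.
Outer (x from 0 to 1): 468.

Therefore ∮_C P dx + Q dy = 468.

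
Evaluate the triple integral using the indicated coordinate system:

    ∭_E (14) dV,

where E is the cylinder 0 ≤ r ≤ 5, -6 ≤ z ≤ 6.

In cylindrical coordinates, x = r cos(θ), y = r sin(θ), z = z, and dV = r dr dθ dz.

The integrand becomes 14, so

    ∭_E (14) dV = ∫_{0}^{2π} ∫_{0}^{5} ∫_{-6}^{6} (14) · r dz dr dθ.

Inner (z): 168r.
Middle (r from 0 to 5): 2100.
Outer (θ): 4200π.

Therefore the triple integral equals 4200π.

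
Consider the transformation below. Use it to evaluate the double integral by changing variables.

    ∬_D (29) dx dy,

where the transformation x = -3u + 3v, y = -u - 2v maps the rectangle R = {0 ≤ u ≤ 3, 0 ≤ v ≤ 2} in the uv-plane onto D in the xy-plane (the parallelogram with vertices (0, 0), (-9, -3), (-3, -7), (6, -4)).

Compute the Jacobian determinant of (x, y) with respect to (u, v):

    ∂(x,y)/∂(u,v) = | -3  3 | = (-3)(-2) - (3)(-1) = 9.
                   | -1  -2 |

Its absolute value is |J| = 9 (the area scaling factor).

Substituting x = -3u + 3v, y = -u - 2v into the integrand,

    29 → 29,

so the integral becomes

    ∬_R (29) · |J| du dv = ∫_0^3 ∫_0^2 (261) dv du.

Inner (v): 522.
Outer (u): 1566.

Therefore ∬_D (29) dx dy = 1566.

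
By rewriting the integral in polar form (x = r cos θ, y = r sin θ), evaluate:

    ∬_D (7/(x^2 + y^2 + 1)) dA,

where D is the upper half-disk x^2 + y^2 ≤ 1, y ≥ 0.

The region D is 0 ≤ r ≤ 1, 0 ≤ θ ≤ π in polar coordinates, where x = r cos(θ), y = r sin(θ), and dA = r dr dθ.

Under the substitution, the integrand becomes 7/(r^2 + 1), so

    ∬_D (7/(x^2 + y^2 + 1)) dA = ∫_{0}^{π} ∫_{0}^{1} (7/(r^2 + 1)) · r dr dθ.

Inner integral (in r): ∫_{0}^{1} (7/(r^2 + 1)) · r dr = 7log(2)/2.

Outer integral (in θ): ∫_{0}^{π} (7log(2)/2) dθ = 7π log(2)/2.

Therefore ∬_D (7/(x^2 + y^2 + 1)) dA = 7π log(2)/2.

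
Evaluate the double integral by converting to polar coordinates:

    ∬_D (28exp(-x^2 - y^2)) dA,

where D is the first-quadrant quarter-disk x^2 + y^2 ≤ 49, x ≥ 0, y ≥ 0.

The region D is 0 ≤ r ≤ 7, 0 ≤ θ ≤ π/2 in polar coordinates, where x = r cos(θ), y = r sin(θ), and dA = r dr dθ.

Under the substitution, the integrand becomes 28exp(-r^2), so

    ∬_D (28exp(-x^2 - y^2)) dA = ∫_{0}^{π/2} ∫_{0}^{7} (28exp(-r^2)) · r dr dθ.

Inner integral (in r): ∫_{0}^{7} (28exp(-r^2)) · r dr = 14 - 14exp(-49).

Outer integral (in θ): ∫_{0}^{π/2} (14 - 14exp(-49)) dθ = -7π exp(-49) + 7π.

Therefore ∬_D (28exp(-x^2 - y^2)) dA = -7π exp(-49) + 7π.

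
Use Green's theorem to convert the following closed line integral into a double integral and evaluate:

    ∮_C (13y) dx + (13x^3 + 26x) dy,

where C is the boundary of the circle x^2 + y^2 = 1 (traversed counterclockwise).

Green's theorem converts the closed line integral into a double integral over the enclosed region D:

    ∮_C P dx + Q dy = ∬_D (∂Q/∂x - ∂P/∂y) dA.

Here P = 13y, Q = 13x^3 + 26x, so

    ∂Q/∂x = 39x^2 + 26,    ∂P/∂y = 13,
    ∂Q/∂x - ∂P/∂y = 39x^2 + 13.

D is the region x^2 + y^2 ≤ 1. Evaluating the double integral:

In polar coordinates (x = r cos θ, y = r sin θ, dA = r dr dθ) the integrand becomes 39r^2cos(θ)^2 + 13, so

    ∬_D (39x^2 + 13) dA = ∫_0^{2π} ∫_0^{1} (39r^2cos(θ)^2 + 13) · r dr dθ.

Inner (r from 0 to 1): 39cos(θ)^2/4 + 13/2.
Outer (θ from 0 to 2π): 91π/4.

Therefore ∮_C P dx + Q dy = 91π/4.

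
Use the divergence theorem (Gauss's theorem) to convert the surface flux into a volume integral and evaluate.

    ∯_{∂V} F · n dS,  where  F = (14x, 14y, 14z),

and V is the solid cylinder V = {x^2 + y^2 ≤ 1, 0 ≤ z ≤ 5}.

By the divergence theorem,

    ∯_{∂V} F · n dS = ∭_V (∇ · F) dV.

Compute the divergence:
    ∇ · F = ∂F_x/∂x + ∂F_y/∂y + ∂F_z/∂z = 14 + 14 + 14 = 42.

In cylindrical coordinates, x = r cos(θ), y = r sin(θ), z = z, dV = r dr dθ dz, with 0 ≤ r ≤ 1, 0 ≤ θ ≤ 2π, 0 ≤ z ≤ 5.

The integrand, after substitution and multiplying by the volume element, becomes (42) · r, so

    ∭_V (∇·F) dV = ∫_0^{2π} ∫_0^{1} ∫_0^{5} (42) · r dz dr dθ.

Inner (z from 0 to 5): 210r.
Middle (r from 0 to 1): 105.
Outer (θ from 0 to 2π): 210π.

Therefore ∯_{∂V} F · n dS = 210π.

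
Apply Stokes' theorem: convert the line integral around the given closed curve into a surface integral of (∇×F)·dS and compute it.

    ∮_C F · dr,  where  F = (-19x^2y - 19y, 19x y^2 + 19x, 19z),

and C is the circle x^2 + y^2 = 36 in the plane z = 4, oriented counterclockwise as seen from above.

Let S be the flat disk x^2 + y^2 ≤ 36 in the plane z = 4, with upward unit normal n̂ = ẑ. By Stokes' theorem,

    ∮_C F · dr = ∬_S (∇ × F) · n̂ dS = ∬_D (curl F)_z dA,

where D is the disk x^2 + y^2 ≤ 36.

Compute the curl of F = (-19x^2y - 19y, 19x y^2 + 19x, 19z):
    (∇ × F)_x = ∂F_z/∂y - ∂F_y/∂z = 0,
    (∇ × F)_y = ∂F_x/∂z - ∂F_z/∂x = 0,
    (∇ × F)_z = ∂F_y/∂x - ∂F_x/∂y = 19x^2 + 19y^2 + 38.

On z = 4, (curl F)_z = 19x^2 + 19y^2 + 38.

Convert to polar (x = r cos θ, y = r sin θ, dA = r dr dθ); the integrand becomes 19r^2 + 38, so

    ∬_D (curl F)_z dA = ∫_0^{2π} ∫_0^{6} (19r^2 + 38) · r dr dθ.

Inner (r from 0 to 6): 6840.
Outer (θ from 0 to 2π): 13680π.

Therefore ∮_C F · dr = 13680π.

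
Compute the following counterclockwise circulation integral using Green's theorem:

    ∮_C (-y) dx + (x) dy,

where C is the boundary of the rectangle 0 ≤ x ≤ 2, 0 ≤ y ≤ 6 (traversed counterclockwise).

Green's theorem converts the closed line integral into a double integral over the enclosed region D:

    ∮_C P dx + Q dy = ∬_D (∂Q/∂x - ∂P/∂y) dA.

Here P = -y, Q = x, so

    ∂Q/∂x = 1,    ∂P/∂y = -1,
    ∂Q/∂x - ∂P/∂y = 2.

D is the region 0 ≤ x ≤ 2, 0 ≤ y ≤ 6. Evaluating the double integral:

    ∬_D (2) dA = ∫_0^{2} ∫_0^{6} (2) dy dx.

Inner (y from 0 to 6): 12.
Outer (x from 0 to 2): 24.

Therefore ∮_C P dx + Q dy = 24.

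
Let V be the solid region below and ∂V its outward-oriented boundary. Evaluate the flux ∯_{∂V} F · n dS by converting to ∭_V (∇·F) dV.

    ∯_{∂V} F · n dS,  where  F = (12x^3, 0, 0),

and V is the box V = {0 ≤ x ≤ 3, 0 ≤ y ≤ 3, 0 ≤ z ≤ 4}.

By the divergence theorem,

    ∯_{∂V} F · n dS = ∭_V (∇ · F) dV.

Compute the divergence:
    ∇ · F = ∂F_x/∂x + ∂F_y/∂y + ∂F_z/∂z = 36x^2 + 0 + 0 = 36x^2.

V is a rectangular box, so dV = dx dy dz with 0 ≤ x ≤ 3, 0 ≤ y ≤ 3, 0 ≤ z ≤ 4.

Integrate (36x^2) over V as an iterated integral:

    ∭_V (∇·F) dV = ∫_0^{3} ∫_0^{3} ∫_0^{4} (36x^2) dz dy dx.

Inner (z from 0 to 4): 144x^2.
Middle (y from 0 to 3): 432x^2.
Outer (x from 0 to 3): 3888.

Therefore ∯_{∂V} F · n dS = 3888.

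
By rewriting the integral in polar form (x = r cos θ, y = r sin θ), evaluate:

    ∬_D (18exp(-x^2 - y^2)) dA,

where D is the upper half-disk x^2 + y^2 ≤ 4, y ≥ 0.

The region D is 0 ≤ r ≤ 2, 0 ≤ θ ≤ π in polar coordinates, where x = r cos(θ), y = r sin(θ), and dA = r dr dθ.

Under the substitution, the integrand becomes 18exp(-r^2), so

    ∬_D (18exp(-x^2 - y^2)) dA = ∫_{0}^{π} ∫_{0}^{2} (18exp(-r^2)) · r dr dθ.

Inner integral (in r): ∫_{0}^{2} (18exp(-r^2)) · r dr = 9 - 9exp(-4).

Outer integral (in θ): ∫_{0}^{π} (9 - 9exp(-4)) dθ = -9π exp(-4) + 9π.

Therefore ∬_D (18exp(-x^2 - y^2)) dA = -9π exp(-4) + 9π.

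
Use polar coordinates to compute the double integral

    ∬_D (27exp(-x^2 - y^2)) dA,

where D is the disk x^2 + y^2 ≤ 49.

The region D is 0 ≤ r ≤ 7, 0 ≤ θ ≤ 2π in polar coordinates, where x = r cos(θ), y = r sin(θ), and dA = r dr dθ.

Under the substitution, the integrand becomes 27exp(-r^2), so

    ∬_D (27exp(-x^2 - y^2)) dA = ∫_{0}^{2π} ∫_{0}^{7} (27exp(-r^2)) · r dr dθ.

Inner integral (in r): ∫_{0}^{7} (27exp(-r^2)) · r dr = 27/2 - 27exp(-49)/2.

Outer integral (in θ): ∫_{0}^{2π} (27/2 - 27exp(-49)/2) dθ = -27π exp(-49) + 27π.

Therefore ∬_D (27exp(-x^2 - y^2)) dA = -27π exp(-49) + 27π.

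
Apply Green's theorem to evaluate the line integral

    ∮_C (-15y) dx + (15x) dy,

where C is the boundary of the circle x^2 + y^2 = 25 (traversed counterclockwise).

Green's theorem converts the closed line integral into a double integral over the enclosed region D:

    ∮_C P dx + Q dy = ∬_D (∂Q/∂x - ∂P/∂y) dA.

Here P = -15y, Q = 15x, so

    ∂Q/∂x = 15,    ∂P/∂y = -15,
    ∂Q/∂x - ∂P/∂y = 30.

D is the region x^2 + y^2 ≤ 25. Evaluating the double integral:

In polar coordinates (x = r cos θ, y = r sin θ, dA = r dr dθ) the integrand becomes 30, so

    ∬_D (30) dA = ∫_0^{2π} ∫_0^{5} (30) · r dr dθ.

Inner (r from 0 to 5): 375.
Outer (θ from 0 to 2π): 750π.

Therefore ∮_C P dx + Q dy = 750π.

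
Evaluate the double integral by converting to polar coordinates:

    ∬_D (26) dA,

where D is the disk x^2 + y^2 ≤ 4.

The region D is 0 ≤ r ≤ 2, 0 ≤ θ ≤ 2π in polar coordinates, where x = r cos(θ), y = r sin(θ), and dA = r dr dθ.

Under the substitution, the integrand becomes 26, so

    ∬_D (26) dA = ∫_{0}^{2π} ∫_{0}^{2} (26) · r dr dθ.

Inner integral (in r): ∫_{0}^{2} (26) · r dr = 52.

Outer integral (in θ): ∫_{0}^{2π} (52) dθ = 104π.

Therefore ∬_D (26) dA = 104π.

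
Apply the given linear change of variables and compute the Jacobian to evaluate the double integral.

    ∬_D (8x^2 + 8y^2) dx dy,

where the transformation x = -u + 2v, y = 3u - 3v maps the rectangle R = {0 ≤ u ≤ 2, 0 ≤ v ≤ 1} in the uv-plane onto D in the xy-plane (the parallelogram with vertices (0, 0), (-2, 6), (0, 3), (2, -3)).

Compute the Jacobian determinant of (x, y) with respect to (u, v):

    ∂(x,y)/∂(u,v) = | -1  2 | = (-1)(-3) - (2)(3) = -3.
                   | 3  -3 |

Its absolute value is |J| = 3 (the area scaling factor).

Substituting x = -u + 2v, y = 3u - 3v into the integrand,

    8x^2 + 8y^2 → 80u^2 - 176u v + 104v^2,

so the integral becomes

    ∬_R (80u^2 - 176u v + 104v^2) · |J| du dv = ∫_0^2 ∫_0^1 (240u^2 - 528u v + 312v^2) dv du.

Inner (v): 240u^2 - 264u + 104.
Outer (u): 320.

Therefore ∬_D (8x^2 + 8y^2) dx dy = 320.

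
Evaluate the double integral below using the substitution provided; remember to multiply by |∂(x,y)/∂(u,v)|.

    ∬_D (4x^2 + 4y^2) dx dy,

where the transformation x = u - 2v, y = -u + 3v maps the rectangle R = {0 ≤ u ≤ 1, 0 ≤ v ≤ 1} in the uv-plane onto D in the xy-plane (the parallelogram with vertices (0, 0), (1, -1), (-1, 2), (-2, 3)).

Compute the Jacobian determinant of (x, y) with respect to (u, v):

    ∂(x,y)/∂(u,v) = | 1  -2 | = (1)(3) - (-2)(-1) = 1.
                   | -1  3 |

Its absolute value is |J| = 1 (the area scaling factor).

Substituting x = u - 2v, y = -u + 3v into the integrand,

    4x^2 + 4y^2 → 8u^2 - 40u v + 52v^2,

so the integral becomes

    ∬_R (8u^2 - 40u v + 52v^2) · |J| du dv = ∫_0^1 ∫_0^1 (8u^2 - 40u v + 52v^2) dv du.

Inner (v): 8u^2 - 20u + 52/3.
Outer (u): 10.

Therefore ∬_D (4x^2 + 4y^2) dx dy = 10.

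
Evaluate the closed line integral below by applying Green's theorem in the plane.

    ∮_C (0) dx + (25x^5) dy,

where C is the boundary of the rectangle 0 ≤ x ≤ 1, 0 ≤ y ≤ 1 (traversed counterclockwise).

Green's theorem converts the closed line integral into a double integral over the enclosed region D:

    ∮_C P dx + Q dy = ∬_D (∂Q/∂x - ∂P/∂y) dA.

Here P = 0, Q = 25x^5, so

    ∂Q/∂x = 125x^4,    ∂P/∂y = 0,
    ∂Q/∂x - ∂P/∂y = 125x^4.

D is the region 0 ≤ x ≤ 1, 0 ≤ y ≤ 1. Evaluating the double integral:

    ∬_D (125x^4) dA = ∫_0^{1} ∫_0^{1} (125x^4) dy dx.

Inner (y from 0 to 1): 125x^4.
Outer (x from 0 to 1): 25.

Therefore ∮_C P dx + Q dy = 25.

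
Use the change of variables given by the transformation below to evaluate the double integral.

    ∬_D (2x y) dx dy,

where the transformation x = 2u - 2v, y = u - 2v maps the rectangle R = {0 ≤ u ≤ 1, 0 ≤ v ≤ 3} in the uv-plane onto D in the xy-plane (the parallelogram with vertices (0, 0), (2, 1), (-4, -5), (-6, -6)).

Compute the Jacobian determinant of (x, y) with respect to (u, v):

    ∂(x,y)/∂(u,v) = | 2  -2 | = (2)(-2) - (-2)(1) = -2.
                   | 1  -2 |

Its absolute value is |J| = 2 (the area scaling factor).

Substituting x = 2u - 2v, y = u - 2v into the integrand,

    2x y → 4u^2 - 12u v + 8v^2,

so the integral becomes

    ∬_R (4u^2 - 12u v + 8v^2) · |J| du dv = ∫_0^1 ∫_0^3 (8u^2 - 24u v + 16v^2) dv du.

Inner (v): 24u^2 - 108u + 144.
Outer (u): 98.

Therefore ∬_D (2x y) dx dy = 98.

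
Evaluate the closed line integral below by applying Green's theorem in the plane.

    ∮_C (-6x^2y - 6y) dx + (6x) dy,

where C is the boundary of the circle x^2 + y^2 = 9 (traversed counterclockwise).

Green's theorem converts the closed line integral into a double integral over the enclosed region D:

    ∮_C P dx + Q dy = ∬_D (∂Q/∂x - ∂P/∂y) dA.

Here P = -6x^2y - 6y, Q = 6x, so

    ∂Q/∂x = 6,    ∂P/∂y = -6x^2 - 6,
    ∂Q/∂x - ∂P/∂y = 6x^2 + 12.

D is the region x^2 + y^2 ≤ 9. Evaluating the double integral:

In polar coordinates (x = r cos θ, y = r sin θ, dA = r dr dθ) the integrand becomes 6r^2cos(θ)^2 + 12, so

    ∬_D (6x^2 + 12) dA = ∫_0^{2π} ∫_0^{3} (6r^2cos(θ)^2 + 12) · r dr dθ.

Inner (r from 0 to 3): 243cos(θ)^2/2 + 54.
Outer (θ from 0 to 2π): 459π/2.

Therefore ∮_C P dx + Q dy = 459π/2.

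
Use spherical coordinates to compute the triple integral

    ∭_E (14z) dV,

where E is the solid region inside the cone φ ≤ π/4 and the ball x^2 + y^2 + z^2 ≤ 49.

In spherical coordinates, x = ρ sin(φ) cos(θ), y = ρ sin(φ) sin(θ), z = ρ cos(φ), and dV = ρ^2 sin(φ) dρ dφ dθ.

The integrand becomes 14ρ cos(φ), so

    ∭_E (14z) dV = ∫_{0}^{2π} ∫_{0}^{π/4} ∫_{0}^{7} (14ρ cos(φ)) · ρ^2 sin(φ) dρ dφ dθ.

Inner (ρ): 16807sin(2φ)/4.
Middle (φ): 16807/8.
Outer (θ): 16807π/4.

Therefore the triple integral equals 16807π/4.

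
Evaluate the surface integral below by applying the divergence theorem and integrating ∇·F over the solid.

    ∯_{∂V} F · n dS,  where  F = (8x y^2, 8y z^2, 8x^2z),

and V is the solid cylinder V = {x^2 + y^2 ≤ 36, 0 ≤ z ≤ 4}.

By the divergence theorem,

    ∯_{∂V} F · n dS = ∭_V (∇ · F) dV.

Compute the divergence:
    ∇ · F = ∂F_x/∂x + ∂F_y/∂y + ∂F_z/∂z = 8y^2 + 8z^2 + 8x^2 = 8x^2 + 8y^2 + 8z^2.

In cylindrical coordinates, x = r cos(θ), y = r sin(θ), z = z, dV = r dr dθ dz, with 0 ≤ r ≤ 6, 0 ≤ θ ≤ 2π, 0 ≤ z ≤ 4.

The integrand, after substitution and multiplying by the volume element, becomes (8r^2 + 8z^2) · r, so

    ∭_V (∇·F) dV = ∫_0^{2π} ∫_0^{6} ∫_0^{4} (8r^2 + 8z^2) · r dz dr dθ.

Inner (z from 0 to 4): 32r (r^2 + 16/3).
Middle (r from 0 to 6): 13440.
Outer (θ from 0 to 2π): 26880π.

Therefore ∯_{∂V} F · n dS = 26880π.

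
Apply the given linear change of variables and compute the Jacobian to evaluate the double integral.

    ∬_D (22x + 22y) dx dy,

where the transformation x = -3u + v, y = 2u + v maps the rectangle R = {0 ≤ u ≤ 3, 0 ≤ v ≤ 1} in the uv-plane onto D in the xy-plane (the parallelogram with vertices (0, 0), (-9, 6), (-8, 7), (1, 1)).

Compute the Jacobian determinant of (x, y) with respect to (u, v):

    ∂(x,y)/∂(u,v) = | -3  1 | = (-3)(1) - (1)(2) = -5.
                   | 2  1 |

Its absolute value is |J| = 5 (the area scaling factor).

Substituting x = -3u + v, y = 2u + v into the integrand,

    22x + 22y → -22u + 44v,

so the integral becomes

    ∬_R (-22u + 44v) · |J| du dv = ∫_0^3 ∫_0^1 (-110u + 220v) dv du.

Inner (v): 110 - 110u.
Outer (u): -165.

Therefore ∬_D (22x + 22y) dx dy = -165.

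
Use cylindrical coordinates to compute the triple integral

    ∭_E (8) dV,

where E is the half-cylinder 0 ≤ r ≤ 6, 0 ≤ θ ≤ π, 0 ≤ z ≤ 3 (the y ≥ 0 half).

In cylindrical coordinates, x = r cos(θ), y = r sin(θ), z = z, and dV = r dr dθ dz.

The integrand becomes 8, so

    ∭_E (8) dV = ∫_{0}^{π} ∫_{0}^{6} ∫_{0}^{3} (8) · r dz dr dθ.

Inner (z): 24r.
Middle (r from 0 to 6): 432.
Outer (θ): 432π.

Therefore the triple integral equals 432π.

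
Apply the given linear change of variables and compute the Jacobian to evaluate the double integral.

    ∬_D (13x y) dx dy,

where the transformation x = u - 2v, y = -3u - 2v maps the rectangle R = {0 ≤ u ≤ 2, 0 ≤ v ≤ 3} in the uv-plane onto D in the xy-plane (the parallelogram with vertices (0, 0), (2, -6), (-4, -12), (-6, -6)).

Compute the Jacobian determinant of (x, y) with respect to (u, v):

    ∂(x,y)/∂(u,v) = | 1  -2 | = (1)(-2) - (-2)(-3) = -8.
                   | -3  -2 |

Its absolute value is |J| = 8 (the area scaling factor).

Substituting x = u - 2v, y = -3u - 2v into the integrand,

    13x y → -39u^2 + 52u v + 52v^2,

so the integral becomes

    ∬_R (-39u^2 + 52u v + 52v^2) · |J| du dv = ∫_0^2 ∫_0^3 (-312u^2 + 416u v + 416v^2) dv du.

Inner (v): -936u^2 + 1872u + 3744.
Outer (u): 8736.

Therefore ∬_D (13x y) dx dy = 8736.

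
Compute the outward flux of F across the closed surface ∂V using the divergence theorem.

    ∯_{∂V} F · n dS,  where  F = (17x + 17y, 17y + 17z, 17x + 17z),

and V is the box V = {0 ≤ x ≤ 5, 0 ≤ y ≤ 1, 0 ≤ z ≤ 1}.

By the divergence theorem,

    ∯_{∂V} F · n dS = ∭_V (∇ · F) dV.

Compute the divergence:
    ∇ · F = ∂F_x/∂x + ∂F_y/∂y + ∂F_z/∂z = 17 + 17 + 17 = 51.

V is a rectangular box, so dV = dx dy dz with 0 ≤ x ≤ 5, 0 ≤ y ≤ 1, 0 ≤ z ≤ 1.

Integrate (51) over V as an iterated integral:

    ∭_V (∇·F) dV = ∫_0^{5} ∫_0^{1} ∫_0^{1} (51) dz dy dx.

Inner (z from 0 to 1): 51.
Middle (y from 0 to 1): 51.
Outer (x from 0 to 5): 255.

Therefore ∯_{∂V} F · n dS = 255.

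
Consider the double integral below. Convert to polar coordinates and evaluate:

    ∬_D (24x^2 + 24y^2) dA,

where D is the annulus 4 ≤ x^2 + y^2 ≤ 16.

The region D is 2 ≤ r ≤ 4, 0 ≤ θ ≤ 2π in polar coordinates, where x = r cos(θ), y = r sin(θ), and dA = r dr dθ.

Under the substitution, the integrand becomes 24r^2, so

    ∬_D (24x^2 + 24y^2) dA = ∫_{0}^{2π} ∫_{2}^{4} (24r^2) · r dr dθ.

Inner integral (in r): ∫_{2}^{4} (24r^2) · r dr = 1440.

Outer integral (in θ): ∫_{0}^{2π} (1440) dθ = 2880π.

Therefore ∬_D (24x^2 + 24y^2) dA = 2880π.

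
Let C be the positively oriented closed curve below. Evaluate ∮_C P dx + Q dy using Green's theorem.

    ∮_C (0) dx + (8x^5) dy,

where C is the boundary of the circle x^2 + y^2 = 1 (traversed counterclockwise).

Green's theorem converts the closed line integral into a double integral over the enclosed region D:

    ∮_C P dx + Q dy = ∬_D (∂Q/∂x - ∂P/∂y) dA.

Here P = 0, Q = 8x^5, so

    ∂Q/∂x = 40x^4,    ∂P/∂y = 0,
    ∂Q/∂x - ∂P/∂y = 40x^4.

D is the region x^2 + y^2 ≤ 1. Evaluating the double integral:

In polar coordinates (x = r cos θ, y = r sin θ, dA = r dr dθ) the integrand becomes 40r^4cos(θ)^4, so

    ∬_D (40x^4) dA = ∫_0^{2π} ∫_0^{1} (40r^4cos(θ)^4) · r dr dθ.

Inner (r from 0 to 1): 20cos(θ)^4/3.
Outer (θ from 0 to 2π): 5π.

Therefore ∮_C P dx + Q dy = 5π.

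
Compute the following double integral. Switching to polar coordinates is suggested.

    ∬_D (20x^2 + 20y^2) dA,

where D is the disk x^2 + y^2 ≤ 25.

The region D is 0 ≤ r ≤ 5, 0 ≤ θ ≤ 2π in polar coordinates, where x = r cos(θ), y = r sin(θ), and dA = r dr dθ.

Under the substitution, the integrand becomes 20r^2, so

    ∬_D (20x^2 + 20y^2) dA = ∫_{0}^{2π} ∫_{0}^{5} (20r^2) · r dr dθ.

Inner integral (in r): ∫_{0}^{5} (20r^2) · r dr = 3125.

Outer integral (in θ): ∫_{0}^{2π} (3125) dθ = 6250π.

Therefore ∬_D (20x^2 + 20y^2) dA = 6250π.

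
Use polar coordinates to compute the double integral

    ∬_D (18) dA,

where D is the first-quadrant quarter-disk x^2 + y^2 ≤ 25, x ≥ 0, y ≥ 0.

The region D is 0 ≤ r ≤ 5, 0 ≤ θ ≤ π/2 in polar coordinates, where x = r cos(θ), y = r sin(θ), and dA = r dr dθ.

Under the substitution, the integrand becomes 18, so

    ∬_D (18) dA = ∫_{0}^{π/2} ∫_{0}^{5} (18) · r dr dθ.

Inner integral (in r): ∫_{0}^{5} (18) · r dr = 225.

Outer integral (in θ): ∫_{0}^{π/2} (225) dθ = 225π/2.

Therefore ∬_D (18) dA = 225π/2.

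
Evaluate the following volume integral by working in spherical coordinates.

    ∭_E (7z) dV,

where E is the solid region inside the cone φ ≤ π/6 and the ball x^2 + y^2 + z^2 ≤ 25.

In spherical coordinates, x = ρ sin(φ) cos(θ), y = ρ sin(φ) sin(θ), z = ρ cos(φ), and dV = ρ^2 sin(φ) dρ dφ dθ.

The integrand becomes 7ρ cos(φ), so

    ∭_E (7z) dV = ∫_{0}^{2π} ∫_{0}^{π/6} ∫_{0}^{5} (7ρ cos(φ)) · ρ^2 sin(φ) dρ dφ dθ.

Inner (ρ): 4375sin(2φ)/8.
Middle (φ): 4375/32.
Outer (θ): 4375π/16.

Therefore the triple integral equals 4375π/16.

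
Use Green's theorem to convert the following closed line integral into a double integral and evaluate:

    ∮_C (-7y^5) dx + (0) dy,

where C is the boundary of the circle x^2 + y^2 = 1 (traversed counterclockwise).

Green's theorem converts the closed line integral into a double integral over the enclosed region D:

    ∮_C P dx + Q dy = ∬_D (∂Q/∂x - ∂P/∂y) dA.

Here P = -7y^5, Q = 0, so

    ∂Q/∂x = 0,    ∂P/∂y = -35y^4,
    ∂Q/∂x - ∂P/∂y = 35y^4.

D is the region x^2 + y^2 ≤ 1. Evaluating the double integral:

In polar coordinates (x = r cos θ, y = r sin θ, dA = r dr dθ) the integrand becomes 35r^4sin(θ)^4, so

    ∬_D (35y^4) dA = ∫_0^{2π} ∫_0^{1} (35r^4sin(θ)^4) · r dr dθ.

Inner (r from 0 to 1): 35sin(θ)^4/6.
Outer (θ from 0 to 2π): 35π/8.

Therefore ∮_C P dx + Q dy = 35π/8.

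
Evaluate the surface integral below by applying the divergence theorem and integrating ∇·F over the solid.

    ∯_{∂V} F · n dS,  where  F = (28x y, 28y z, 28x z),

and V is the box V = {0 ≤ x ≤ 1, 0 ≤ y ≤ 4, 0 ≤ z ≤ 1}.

By the divergence theorem,

    ∯_{∂V} F · n dS = ∭_V (∇ · F) dV.

Compute the divergence:
    ∇ · F = ∂F_x/∂x + ∂F_y/∂y + ∂F_z/∂z = 28y + 28z + 28x = 28x + 28y + 28z.

V is a rectangular box, so dV = dx dy dz with 0 ≤ x ≤ 1, 0 ≤ y ≤ 4, 0 ≤ z ≤ 1.

Integrate (28x + 28y + 28z) over V as an iterated integral:

    ∭_V (∇·F) dV = ∫_0^{1} ∫_0^{4} ∫_0^{1} (28x + 28y + 28z) dz dy dx.

Inner (z from 0 to 1): 28x + 28y + 14.
Middle (y from 0 to 4): 112x + 280.
Outer (x from 0 to 1): 336.

Therefore ∯_{∂V} F · n dS = 336.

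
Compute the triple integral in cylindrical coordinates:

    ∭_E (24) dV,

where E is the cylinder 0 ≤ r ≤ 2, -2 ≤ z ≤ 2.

In cylindrical coordinates, x = r cos(θ), y = r sin(θ), z = z, and dV = r dr dθ dz.

The integrand becomes 24, so

    ∭_E (24) dV = ∫_{0}^{2π} ∫_{0}^{2} ∫_{-2}^{2} (24) · r dz dr dθ.

Inner (z): 96r.
Middle (r from 0 to 2): 192.
Outer (θ): 384π.

Therefore the triple integral equals 384π.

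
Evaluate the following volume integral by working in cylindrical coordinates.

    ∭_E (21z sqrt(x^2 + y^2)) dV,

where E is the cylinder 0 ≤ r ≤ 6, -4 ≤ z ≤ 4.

In cylindrical coordinates, x = r cos(θ), y = r sin(θ), z = z, and dV = r dr dθ dz.

The integrand becomes 21r z, so

    ∭_E (21z sqrt(x^2 + y^2)) dV = ∫_{0}^{2π} ∫_{0}^{6} ∫_{-4}^{4} (21r z) · r dz dr dθ.

Inner (z): 0.
Middle (r from 0 to 6): 0.
Outer (θ): 0.

Therefore the triple integral equals 0.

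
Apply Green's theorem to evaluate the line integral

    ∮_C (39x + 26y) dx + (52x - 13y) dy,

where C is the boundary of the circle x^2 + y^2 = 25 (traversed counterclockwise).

Green's theorem converts the closed line integral into a double integral over the enclosed region D:

    ∮_C P dx + Q dy = ∬_D (∂Q/∂x - ∂P/∂y) dA.

Here P = 39x + 26y, Q = 52x - 13y, so

    ∂Q/∂x = 52,    ∂P/∂y = 26,
    ∂Q/∂x - ∂P/∂y = 26.

D is the region x^2 + y^2 ≤ 25. Evaluating the double integral:

In polar coordinates (x = r cos θ, y = r sin θ, dA = r dr dθ) the integrand becomes 26, so

    ∬_D (26) dA = ∫_0^{2π} ∫_0^{5} (26) · r dr dθ.

Inner (r from 0 to 5): 325.
Outer (θ from 0 to 2π): 650π.

Therefore ∮_C P dx + Q dy = 650π.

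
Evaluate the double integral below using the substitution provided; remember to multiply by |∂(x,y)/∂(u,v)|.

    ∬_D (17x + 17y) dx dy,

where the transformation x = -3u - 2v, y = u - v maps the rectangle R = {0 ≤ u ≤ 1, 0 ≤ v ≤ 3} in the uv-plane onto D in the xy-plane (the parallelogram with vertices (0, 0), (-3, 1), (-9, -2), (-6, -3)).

Compute the Jacobian determinant of (x, y) with respect to (u, v):

    ∂(x,y)/∂(u,v) = | -3  -2 | = (-3)(-1) - (-2)(1) = 5.
                   | 1  -1 |

Its absolute value is |J| = 5 (the area scaling factor).

Substituting x = -3u - 2v, y = u - v into the integrand,

    17x + 17y → -34u - 51v,

so the integral becomes

    ∬_R (-34u - 51v) · |J| du dv = ∫_0^1 ∫_0^3 (-170u - 255v) dv du.

Inner (v): -510u - 2295/2.
Outer (u): -2805/2.

Therefore ∬_D (17x + 17y) dx dy = -2805/2.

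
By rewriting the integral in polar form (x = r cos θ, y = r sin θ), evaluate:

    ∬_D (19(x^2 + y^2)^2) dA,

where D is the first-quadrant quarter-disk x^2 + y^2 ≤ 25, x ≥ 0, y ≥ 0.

The region D is 0 ≤ r ≤ 5, 0 ≤ θ ≤ π/2 in polar coordinates, where x = r cos(θ), y = r sin(θ), and dA = r dr dθ.

Under the substitution, the integrand becomes 19r^4, so

    ∬_D (19(x^2 + y^2)^2) dA = ∫_{0}^{π/2} ∫_{0}^{5} (19r^4) · r dr dθ.

Inner integral (in r): ∫_{0}^{5} (19r^4) · r dr = 296875/6.

Outer integral (in θ): ∫_{0}^{π/2} (296875/6) dθ = 296875π/12.

Therefore ∬_D (19(x^2 + y^2)^2) dA = 296875π/12.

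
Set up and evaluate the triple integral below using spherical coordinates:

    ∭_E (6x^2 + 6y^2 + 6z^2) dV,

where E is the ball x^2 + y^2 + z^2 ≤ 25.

In spherical coordinates, x = ρ sin(φ) cos(θ), y = ρ sin(φ) sin(θ), z = ρ cos(φ), and dV = ρ^2 sin(φ) dρ dφ dθ.

The integrand becomes 6ρ^2, so

    ∭_E (6x^2 + 6y^2 + 6z^2) dV = ∫_{0}^{2π} ∫_{0}^{π} ∫_{0}^{5} (6ρ^2) · ρ^2 sin(φ) dρ dφ dθ.

Inner (ρ): 3750sin(φ).
Middle (φ): 7500.
Outer (θ): 15000π.

Therefore the triple integral equals 15000π.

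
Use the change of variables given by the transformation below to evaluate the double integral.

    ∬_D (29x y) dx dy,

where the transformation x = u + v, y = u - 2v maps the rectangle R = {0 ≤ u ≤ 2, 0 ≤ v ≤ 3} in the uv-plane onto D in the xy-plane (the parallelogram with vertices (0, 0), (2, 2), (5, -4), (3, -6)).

Compute the Jacobian determinant of (x, y) with respect to (u, v):

    ∂(x,y)/∂(u,v) = | 1  1 | = (1)(-2) - (1)(1) = -3.
                   | 1  -2 |

Its absolute value is |J| = 3 (the area scaling factor).

Substituting x = u + v, y = u - 2v into the integrand,

    29x y → 29u^2 - 29u v - 58v^2,

so the integral becomes

    ∬_R (29u^2 - 29u v - 58v^2) · |J| du dv = ∫_0^2 ∫_0^3 (87u^2 - 87u v - 174v^2) dv du.

Inner (v): 261u^2 - 783u/2 - 1566.
Outer (u): -3219.

Therefore ∬_D (29x y) dx dy = -3219.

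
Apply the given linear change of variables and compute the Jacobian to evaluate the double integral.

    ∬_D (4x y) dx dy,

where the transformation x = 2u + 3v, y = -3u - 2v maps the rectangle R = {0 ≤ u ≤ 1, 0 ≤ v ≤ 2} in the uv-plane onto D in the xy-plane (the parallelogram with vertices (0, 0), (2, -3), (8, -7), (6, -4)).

Compute the Jacobian determinant of (x, y) with respect to (u, v):

    ∂(x,y)/∂(u,v) = | 2  3 | = (2)(-2) - (3)(-3) = 5.
                   | -3  -2 |

Its absolute value is |J| = 5 (the area scaling factor).

Substituting x = 2u + 3v, y = -3u - 2v into the integrand,

    4x y → -24u^2 - 52u v - 24v^2,

so the integral becomes

    ∬_R (-24u^2 - 52u v - 24v^2) · |J| du dv = ∫_0^1 ∫_0^2 (-120u^2 - 260u v - 120v^2) dv du.

Inner (v): -240u^2 - 520u - 320.
Outer (u): -660.

Therefore ∬_D (4x y) dx dy = -660.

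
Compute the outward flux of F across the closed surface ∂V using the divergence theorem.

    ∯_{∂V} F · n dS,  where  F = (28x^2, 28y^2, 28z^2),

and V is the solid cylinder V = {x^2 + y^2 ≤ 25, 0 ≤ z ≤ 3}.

By the divergence theorem,

    ∯_{∂V} F · n dS = ∭_V (∇ · F) dV.

Compute the divergence:
    ∇ · F = ∂F_x/∂x + ∂F_y/∂y + ∂F_z/∂z = 56x + 56y + 56z.

In cylindrical coordinates, x = r cos(θ), y = r sin(θ), z = z, dV = r dr dθ dz, with 0 ≤ r ≤ 5, 0 ≤ θ ≤ 2π, 0 ≤ z ≤ 3.

The integrand, after substitution and multiplying by the volume element, becomes (56sqrt(2)r sin(θ + π/4) + 56z) · r, so

    ∭_V (∇·F) dV = ∫_0^{2π} ∫_0^{5} ∫_0^{3} (56sqrt(2)r sin(θ + π/4) + 56z) · r dz dr dθ.

Inner (z from 0 to 3): 84r (2sqrt(2)r sin(θ + π/4) + 3).
Middle (r from 0 to 5): 7000sqrt(2)sin(θ + π/4) + 3150.
Outer (θ from 0 to 2π): 6300π.

Therefore ∯_{∂V} F · n dS = 6300π.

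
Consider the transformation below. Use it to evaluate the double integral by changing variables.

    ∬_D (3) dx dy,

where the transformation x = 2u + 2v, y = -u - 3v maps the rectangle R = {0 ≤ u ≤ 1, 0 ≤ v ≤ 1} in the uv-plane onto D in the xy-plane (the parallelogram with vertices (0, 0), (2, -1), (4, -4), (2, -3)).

Compute the Jacobian determinant of (x, y) with respect to (u, v):

    ∂(x,y)/∂(u,v) = | 2  2 | = (2)(-3) - (2)(-1) = -4.
                   | -1  -3 |

Its absolute value is |J| = 4 (the area scaling factor).

Substituting x = 2u + 2v, y = -u - 3v into the integrand,

    3 → 3,

so the integral becomes

    ∬_R (3) · |J| du dv = ∫_0^1 ∫_0^1 (12) dv du.

Inner (v): 12.
Outer (u): 12.

Therefore ∬_D (3) dx dy = 12.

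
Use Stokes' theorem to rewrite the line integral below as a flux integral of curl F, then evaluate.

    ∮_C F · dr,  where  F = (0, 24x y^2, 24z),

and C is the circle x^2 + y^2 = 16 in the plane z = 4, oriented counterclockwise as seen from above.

Let S be the flat disk x^2 + y^2 ≤ 16 in the plane z = 4, with upward unit normal n̂ = ẑ. By Stokes' theorem,

    ∮_C F · dr = ∬_S (∇ × F) · n̂ dS = ∬_D (curl F)_z dA,

where D is the disk x^2 + y^2 ≤ 16.

Compute the curl of F = (0, 24x y^2, 24z):
    (∇ × F)_x = ∂F_z/∂y - ∂F_y/∂z = 0,
    (∇ × F)_y = ∂F_x/∂z - ∂F_z/∂x = 0,
    (∇ × F)_z = ∂F_y/∂x - ∂F_x/∂y = 24y^2.

On z = 4, (curl F)_z = 24y^2.

Convert to polar (x = r cos θ, y = r sin θ, dA = r dr dθ); the integrand becomes 24r^2sin(θ)^2, so

    ∬_D (curl F)_z dA = ∫_0^{2π} ∫_0^{4} (24r^2sin(θ)^2) · r dr dθ.

Inner (r from 0 to 4): 1536sin(θ)^2.
Outer (θ from 0 to 2π): 1536π.

Therefore ∮_C F · dr = 1536π.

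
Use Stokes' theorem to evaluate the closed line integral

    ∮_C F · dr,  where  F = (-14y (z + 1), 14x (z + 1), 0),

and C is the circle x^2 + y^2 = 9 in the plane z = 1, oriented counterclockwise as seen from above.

Let S be the flat disk x^2 + y^2 ≤ 9 in the plane z = 1, with upward unit normal n̂ = ẑ. By Stokes' theorem,

    ∮_C F · dr = ∬_S (∇ × F) · n̂ dS = ∬_D (curl F)_z dA,

where D is the disk x^2 + y^2 ≤ 9.

Compute the curl of F = (-14y (z + 1), 14x (z + 1), 0):
    (∇ × F)_x = ∂F_z/∂y - ∂F_y/∂z = -14x,
    (∇ × F)_y = ∂F_x/∂z - ∂F_z/∂x = -14y,
    (∇ × F)_z = ∂F_y/∂x - ∂F_x/∂y = 28z + 28.

On z = 1, (curl F)_z = 56.

Convert to polar (x = r cos θ, y = r sin θ, dA = r dr dθ); the integrand becomes 56, so

    ∬_D (curl F)_z dA = ∫_0^{2π} ∫_0^{3} (56) · r dr dθ.

Inner (r from 0 to 3): 252.
Outer (θ from 0 to 2π): 504π.

Therefore ∮_C F · dr = 504π.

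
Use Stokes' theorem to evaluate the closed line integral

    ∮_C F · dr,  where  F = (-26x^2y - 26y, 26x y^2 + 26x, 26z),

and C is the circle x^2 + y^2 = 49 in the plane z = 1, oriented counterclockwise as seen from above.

Let S be the flat disk x^2 + y^2 ≤ 49 in the plane z = 1, with upward unit normal n̂ = ẑ. By Stokes' theorem,

    ∮_C F · dr = ∬_S (∇ × F) · n̂ dS = ∬_D (curl F)_z dA,

where D is the disk x^2 + y^2 ≤ 49.

Compute the curl of F = (-26x^2y - 26y, 26x y^2 + 26x, 26z):
    (∇ × F)_x = ∂F_z/∂y - ∂F_y/∂z = 0,
    (∇ × F)_y = ∂F_x/∂z - ∂F_z/∂x = 0,
    (∇ × F)_z = ∂F_y/∂x - ∂F_x/∂y = 26x^2 + 26y^2 + 52.

On z = 1, (curl F)_z = 26x^2 + 26y^2 + 52.

Convert to polar (x = r cos θ, y = r sin θ, dA = r dr dθ); the integrand becomes 26r^2 + 52, so

    ∬_D (curl F)_z dA = ∫_0^{2π} ∫_0^{7} (26r^2 + 52) · r dr dθ.

Inner (r from 0 to 7): 33761/2.
Outer (θ from 0 to 2π): 33761π.

Therefore ∮_C F · dr = 33761π.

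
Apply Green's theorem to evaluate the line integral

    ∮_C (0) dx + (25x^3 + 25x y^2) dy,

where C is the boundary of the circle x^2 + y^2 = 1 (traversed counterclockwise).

Green's theorem converts the closed line integral into a double integral over the enclosed region D:

    ∮_C P dx + Q dy = ∬_D (∂Q/∂x - ∂P/∂y) dA.

Here P = 0, Q = 25x^3 + 25x y^2, so

    ∂Q/∂x = 75x^2 + 25y^2,    ∂P/∂y = 0,
    ∂Q/∂x - ∂P/∂y = 75x^2 + 25y^2.

D is the region x^2 + y^2 ≤ 1. Evaluating the double integral:

In polar coordinates (x = r cos θ, y = r sin θ, dA = r dr dθ) the integrand becomes 25r^2(cos(2θ) + 2), so

    ∬_D (75x^2 + 25y^2) dA = ∫_0^{2π} ∫_0^{1} (25r^2(cos(2θ) + 2)) · r dr dθ.

Inner (r from 0 to 1): 25cos(2θ)/4 + 25/2.
Outer (θ from 0 to 2π): 25π.

Therefore ∮_C P dx + Q dy = 25π.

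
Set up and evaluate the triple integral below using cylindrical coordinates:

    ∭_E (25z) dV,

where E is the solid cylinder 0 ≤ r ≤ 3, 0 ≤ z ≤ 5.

In cylindrical coordinates, x = r cos(θ), y = r sin(θ), z = z, and dV = r dr dθ dz.

The integrand becomes 25z, so

    ∭_E (25z) dV = ∫_{0}^{2π} ∫_{0}^{3} ∫_{0}^{5} (25z) · r dz dr dθ.

Inner (z): 625r/2.
Middle (r from 0 to 3): 5625/4.
Outer (θ): 5625π/2.

Therefore the triple integral equals 5625π/2.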